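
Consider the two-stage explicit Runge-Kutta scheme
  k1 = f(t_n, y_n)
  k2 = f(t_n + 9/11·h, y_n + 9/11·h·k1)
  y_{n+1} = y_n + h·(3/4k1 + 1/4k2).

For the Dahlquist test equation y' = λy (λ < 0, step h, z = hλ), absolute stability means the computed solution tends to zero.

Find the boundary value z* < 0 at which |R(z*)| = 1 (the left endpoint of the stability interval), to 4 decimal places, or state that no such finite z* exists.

z* = -4.8889.

On y'=λy, z=hλ:
  k1=λy_n ⇒ h·k1=z·y_n;  k2=λ(1+9/11z)y_n ⇒ h·k2=z(1+9/11z)y_n
  y_{n+1}/y_n = 1 + 3/4z + 1/4z(1+9/11z) = 1 + z + 9/44z²
  Hence R(z) = 1 + z + 9/44z².

Need |R(x)|<1, x<0.
x=-0.71: |R|=0.3931
R=1: x+9/44x²=0 ⇒ x=−44/9=-4.8889; min R=1−1/(4·9/44)=-0.2222>−1
Confirm numerically:
  x=-4.859: |R|=0.97029 <1
  x=-4.024: |R|=0.28812 <1
  x=-3.738: |R|=0.12004 <1
  x=-2.925: |R|=0.17499 <1
  x=-5.394: |R|=1.55730 >1
  x=-5.232: |R|=1.36719 >1
Interval (-4.8889, 0).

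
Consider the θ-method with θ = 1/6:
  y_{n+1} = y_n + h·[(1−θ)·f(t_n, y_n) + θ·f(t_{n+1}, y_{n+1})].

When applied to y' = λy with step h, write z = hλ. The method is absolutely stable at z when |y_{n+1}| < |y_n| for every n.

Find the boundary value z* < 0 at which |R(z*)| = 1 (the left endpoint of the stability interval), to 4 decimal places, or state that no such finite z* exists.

With y'=λy (z=hλ):
  y_{n+1} = y_n + z·[5/6·y_n + 1/6·y_{n+1}] ⇒ (1 − 1/6z)y_{n+1} = (1 + 5/6z)y_n
  Hence R(z) = (1 + 5/6z)/(1 − 1/6z).

Find x<0 with |R(x)|<1.
x=-1.68: |R|=0.3125
R=−1: 1+5/6x = −1+1/6x ⇒ -2/3x=2 ⇒ x=2/(-2/3)=-3.0000
Confirm numerically:
  x=-2.859: |R|=0.93634 <1
  x=-2.113: |R|=0.56268 <1
  x=-1.912: |R|=0.44995 <1
  x=-1.734: |R|=0.34523 <1
  x=-3.243: |R|=1.10516 >1
  x=-3.234: |R|=1.10136 >1
  x=-3.155: |R|=1.06772 >1
Interval (-3.0000, 0).

left endpoint -3.0000.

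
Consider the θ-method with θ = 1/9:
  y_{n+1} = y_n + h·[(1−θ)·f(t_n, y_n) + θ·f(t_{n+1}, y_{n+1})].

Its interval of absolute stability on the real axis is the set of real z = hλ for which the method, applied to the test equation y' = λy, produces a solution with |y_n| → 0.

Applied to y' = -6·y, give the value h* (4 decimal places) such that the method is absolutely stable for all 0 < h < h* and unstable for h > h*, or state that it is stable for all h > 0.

(-2.5714,0); λ=-6 ⇒ h* = (18/7)/6 = 0.4286.

Test eqn y'=λy, z=hλ:
  y_{n+1} = y_n + z·[8/9·y_n + 1/9·y_{n+1}] ⇒ (1 − 1/9z)y_{n+1} = (1 + 8/9z)y_n
  so R(z) = (1 + 8/9z)/(1 − 1/9z).

Solve |R(x)|<1 on ℝ⁻.
x=-0.75: |R|=0.3077
R=−1: 1+8/9x = −1+1/9x ⇒ -7/9x=2 ⇒ x=2/(-7/9)=-2.5714
Confirm numerically:
  x=-2.346: |R|=0.86092 <1
  x=-2.326: |R|=0.84831 <1
  x=-1.487: |R|=0.27615 <1
  x=-2.986: |R|=1.24212 >1
  x=-2.794: |R|=1.13210 >1
  x=-2.679: |R|=1.06447 >1
So |R|<1 on (-2.5714, 0).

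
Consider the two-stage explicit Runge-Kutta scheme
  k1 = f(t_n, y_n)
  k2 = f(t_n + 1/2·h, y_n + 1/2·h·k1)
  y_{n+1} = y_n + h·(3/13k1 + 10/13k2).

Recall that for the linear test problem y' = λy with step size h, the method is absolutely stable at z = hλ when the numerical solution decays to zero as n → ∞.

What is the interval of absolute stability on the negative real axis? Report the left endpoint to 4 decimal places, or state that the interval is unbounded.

With y'=λy (z=hλ):
  k1=λy_n ⇒ h·k1=z·y_n;  k2=λ(1+1/2z)y_n ⇒ h·k2=z(1+1/2z)y_n
  y_{n+1}/y_n = 1 + 3/13z + 10/13z(1+1/2z) = 1 + z + 5/13z²
  so R(z) = 1 + z + 5/13z².

Need |R(x)|<1, x<0.
x=-0.5: |R|=0.5962
R=1: x+5/13x²=0 ⇒ x=−13/5=-2.6000; min R=1−1/(4·5/13)=0.3500>−1
Confirm numerically:
  x=-2.554: |R|=0.95481 <1
  x=-1.785: |R|=0.44047 <1
  x=-1.715: |R|=0.41624 <1
  x=-1.345: |R|=0.35078 <1
  x=-3.110: |R|=1.61004 >1
  x=-2.780: |R|=1.19246 >1
So |R|<1 on (-2.6000, 0).

(-2.6000, 0).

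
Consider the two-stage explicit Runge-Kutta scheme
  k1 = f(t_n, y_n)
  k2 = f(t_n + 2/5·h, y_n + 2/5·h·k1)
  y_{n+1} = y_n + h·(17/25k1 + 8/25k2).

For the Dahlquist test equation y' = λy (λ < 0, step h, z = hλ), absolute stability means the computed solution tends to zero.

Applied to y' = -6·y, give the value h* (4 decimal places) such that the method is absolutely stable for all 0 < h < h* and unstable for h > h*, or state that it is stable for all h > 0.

Set f=λy, z=hλ:
  k1=λy_n ⇒ h·k1=z·y_n;  k2=λ(1+2/5z)y_n ⇒ h·k2=z(1+2/5z)y_n
  y_{n+1}/y_n = 1 + 17/25z + 8/25z(1+2/5z) = 1 + z + 16/125z²
  ⇒ R(z) = 1 + z + 16/125z².

Boundary: |R(x)|=1, x<0.
x=-0.46: |R|=0.5671
R=1: x+16/125x²=0 ⇒ x=−125/16=-7.8125; min R=1−1/(4·16/125)=-0.9531>−1
Confirm numerically:
  x=-6.354: |R|=0.18622 <1
  x=-4.871: |R|=0.83399 <1
  x=-3.797: |R|=0.95160 <1
  x=-3.386: |R|=0.91848 <1
  x=-8.036: |R|=1.22989 >1
  x=-8.027: |R|=1.22039 >1
Interval (-7.8125, 0).

(-7.8125,0); λ=-6 ⇒ h* = (125/16)/6 = 1.3021.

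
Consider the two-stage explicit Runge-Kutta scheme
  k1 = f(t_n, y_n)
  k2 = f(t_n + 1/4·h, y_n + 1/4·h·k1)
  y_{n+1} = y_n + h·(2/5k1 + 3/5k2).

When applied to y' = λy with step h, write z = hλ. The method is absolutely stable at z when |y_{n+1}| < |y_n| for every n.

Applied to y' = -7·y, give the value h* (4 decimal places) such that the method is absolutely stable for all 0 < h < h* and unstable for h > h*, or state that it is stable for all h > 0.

(-6.6667,0); λ=-7 ⇒ h* = (20/3)/7 = 0.9524.

Set f=λy, z=hλ:
  k1=λy_n ⇒ h·k1=z·y_n;  k2=λ(1+1/4z)y_n ⇒ h·k2=z(1+1/4z)y_n
  y_{n+1}/y_n = 1 + 2/5z + 3/5z(1+1/4z) = 1 + z + 3/20z²
  R(z) = 1 + z + 3/20z².

Boundary: |R(x)|=1, x<0.
x=-1.18: |R|=0.0289
R=1: x+3/20x²=0 ⇒ x=−20/3=-6.6667; min R=1−1/(4·3/20)=-0.6667>−1
Confirm numerically:
  x=-4.869: |R|=0.31293 <1
  x=-4.575: |R|=0.43541 <1
  x=-3.883: |R|=0.62135 <1
  x=-3.541: |R|=0.66020 <1
  x=-6.988: |R|=1.33682 >1
  x=-6.925: |R|=1.26834 >1
  x=-6.725: |R|=1.05884 >1
Interval (-6.6667, 0).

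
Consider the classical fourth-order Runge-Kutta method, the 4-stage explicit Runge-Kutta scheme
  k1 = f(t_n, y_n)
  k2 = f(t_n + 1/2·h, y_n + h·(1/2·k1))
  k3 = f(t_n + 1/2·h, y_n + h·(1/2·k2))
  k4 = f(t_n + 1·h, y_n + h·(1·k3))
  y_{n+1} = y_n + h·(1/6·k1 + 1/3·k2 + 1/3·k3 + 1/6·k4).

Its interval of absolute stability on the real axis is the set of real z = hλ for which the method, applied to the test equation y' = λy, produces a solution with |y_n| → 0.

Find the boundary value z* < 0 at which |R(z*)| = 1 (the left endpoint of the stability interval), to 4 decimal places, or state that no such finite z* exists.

z* = -2.7853.

Set f=λy, z=hλ:
  order 4, 4-stage ⇒ R(z)=1+z+z^2/2+z^3/6+z^4/24
  (e.g. R(-0.84)=0.43476, |R|=0.43476)

Boundary: |R(x)|=1, x<0.
x=-0.84: |R|=0.4348
|R(-2.5)|=0.6484 |R(-2.01)|=0.3367 |R(-0.65)|=0.5229
Bisect:
  x_lo=-3.2586 |R|=1.9818  x_hi=-0.0729 |R|=0.9297
  mid=-1.66575 |R|=0.27207 →hi
  mid=-2.46219 |R|=0.61256 →hi
  mid=-2.86040 |R|=1.11928 →lo
  mid=-2.66130 |R|=0.82859 →hi
  mid=-2.76085 |R|=0.96377 →hi
  mid=-2.81063 |R|=1.03887 →lo
  mid=-2.78574 |R|=1.00067 →lo
  ...
  [-2.78535,-2.78516] ⇒ x*=-2.7853
Stable set (-2.7853, 0).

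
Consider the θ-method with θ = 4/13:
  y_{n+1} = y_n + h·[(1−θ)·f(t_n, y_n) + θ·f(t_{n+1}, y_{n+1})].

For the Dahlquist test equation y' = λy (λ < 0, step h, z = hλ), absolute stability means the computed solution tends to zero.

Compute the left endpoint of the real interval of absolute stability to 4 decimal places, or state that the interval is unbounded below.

z* = -5.2000.

Set f=λy, z=hλ:
  y_{n+1} = y_n + z·[9/13·y_n + 4/13·y_{n+1}] ⇒ (1 − 4/13z)y_{n+1} = (1 + 9/13z)y_n
  ⇒ R(z) = (1 + 9/13z)/(1 − 4/13z).

Solve |R(x)|<1 on ℝ⁻.
x=-0.7: |R|=0.4241
R=−1: 1+9/13x = −1+4/13x ⇒ -5/13x=2 ⇒ x=2/(-5/13)=-5.2000
Confirm numerically:
  x=-5.133: |R|=0.99001 <1
  x=-3.889: |R|=0.77045 <1
  x=-3.508: |R|=0.68704 <1
  x=-2.923: |R|=0.53892 <1
  x=-5.648: |R|=1.06294 >1
  x=-5.643: |R|=1.06227 >1
Interval (-5.2000, 0).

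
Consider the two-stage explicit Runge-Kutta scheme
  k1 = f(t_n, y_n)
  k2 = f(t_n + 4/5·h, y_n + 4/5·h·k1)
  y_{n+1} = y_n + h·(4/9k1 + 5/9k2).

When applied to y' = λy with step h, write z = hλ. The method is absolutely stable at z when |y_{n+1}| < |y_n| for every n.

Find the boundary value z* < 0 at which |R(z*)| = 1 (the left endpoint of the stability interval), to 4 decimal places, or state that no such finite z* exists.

On y'=λy, z=hλ:
  k1=λy_n ⇒ h·k1=z·y_n;  k2=λ(1+4/5z)y_n ⇒ h·k2=z(1+4/5z)y_n
  y_{n+1}/y_n = 1 + 4/9z + 5/9z(1+4/5z) = 1 + z + 4/9z²
  R(z) = 1 + z + 4/9z².

Find x<0 with |R(x)|<1.
x=-0.42: |R|=0.6584
R=1: x+4/9x²=0 ⇒ x=−9/4=-2.2500; min R=1−1/(4·4/9)=0.4375>−1
Confirm numerically:
  x=-1.959: |R|=0.74664 <1
  x=-1.813: |R|=0.64788 <1
  x=-1.625: |R|=0.54861 <1
  x=-2.566: |R|=1.36038 >1
  x=-2.372: |R|=1.12862 >1
Interval (-2.2500, 0).

left endpoint -2.2500.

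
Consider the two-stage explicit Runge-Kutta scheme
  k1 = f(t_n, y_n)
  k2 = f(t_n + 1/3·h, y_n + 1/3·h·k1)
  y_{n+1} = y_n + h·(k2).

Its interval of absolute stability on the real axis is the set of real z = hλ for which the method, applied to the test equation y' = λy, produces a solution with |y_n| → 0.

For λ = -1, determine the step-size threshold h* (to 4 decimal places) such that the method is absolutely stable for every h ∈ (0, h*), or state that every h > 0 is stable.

Test eqn y'=λy, z=hλ:
  k1=λy_n ⇒ h·k1=z·y_n;  k2=λ(1+1/3z)y_n ⇒ h·k2=z(1+1/3z)y_n
  y_{n+1}/y_n = 1 + z(1+1/3z) = 1 + z + 1/3z²
  ⇒ R(z) = 1 + z + 1/3z².

Solve |R(x)|<1 on ℝ⁻.
x=-0.82: |R|=0.4041
R=1: x+1/3x²=0 ⇒ x=−3=-3.0000; min R=1−1/(4·1/3)=0.2500>−1
Confirm numerically:
  x=-2.335: |R|=0.48241 <1
  x=-2.198: |R|=0.41240 <1
  x=-1.421: |R|=0.25208 <1
  x=-1.255: |R|=0.27001 <1
  x=-3.425: |R|=1.48521 >1
  x=-3.296: |R|=1.32521 >1
Stable set (-3.0000, 0).

(-3.0000,0); λ=-1 ⇒ h* = (3)/1 = 3.0000.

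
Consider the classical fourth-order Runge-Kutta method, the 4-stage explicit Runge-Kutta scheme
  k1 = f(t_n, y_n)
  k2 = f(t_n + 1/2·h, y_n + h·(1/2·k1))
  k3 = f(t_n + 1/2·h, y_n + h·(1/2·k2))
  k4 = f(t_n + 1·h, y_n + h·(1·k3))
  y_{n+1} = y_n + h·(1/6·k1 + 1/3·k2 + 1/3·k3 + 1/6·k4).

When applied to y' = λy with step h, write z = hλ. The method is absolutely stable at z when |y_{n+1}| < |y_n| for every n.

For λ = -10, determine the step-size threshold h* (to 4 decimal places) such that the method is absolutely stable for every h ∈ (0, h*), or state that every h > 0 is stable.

Test eqn y'=λy, z=hλ:
  order 4, 4-stage ⇒ R(z)=1+z+z^2/2+z^3/6+z^4/24
  (e.g. R(-0.91)=0.40703, |R|=0.40703)

Need |R(x)|<1, x<0.
x=-0.91: |R|=0.4070
|R(-2.78)|=0.9920 |R(-2.74)|=0.9338 |R(-1.53)|=0.2718
Bisect:
  x_lo=-3.3387 |R|=2.2093  x_hi=-0.3957 |R|=0.6733
  mid=-1.86722 |R|=0.29751 →hi
  mid=-2.60295 |R|=0.75814 →hi
  mid=-2.97082 |R|=1.31770 →lo
  mid=-2.78689 |R|=1.00241 →lo
  mid=-2.69492 |R|=0.87208 →hi
  mid=-2.74091 |R|=0.93511 →hi
  mid=-2.76390 |R|=0.96822 →hi
  mid=-2.77539 |R|=0.98518 →hi
  mid=-2.78114 |R|=0.99376 →hi
  mid=-2.78401 |R|=0.99807 →hi
  ...
  [-2.78545,-2.78527] ⇒ x*=-2.7853
Stable set (-2.7853, 0).

(-2.7853,0); λ=-10 ⇒ h* = 0.2785.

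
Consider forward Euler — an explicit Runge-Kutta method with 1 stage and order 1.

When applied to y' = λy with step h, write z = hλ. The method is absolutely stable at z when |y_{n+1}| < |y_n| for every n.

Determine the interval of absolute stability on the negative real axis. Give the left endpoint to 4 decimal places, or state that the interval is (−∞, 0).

z∈(-2.0000,0).

Test eqn y'=λy, z=hλ:
  order 1, 1-stage ⇒ R(z)=1+z
  (e.g. R(-0.57)=0.43000, |R|=0.43000)

Need |R(x)|<1, x<0.
x=-0.57: |R|=0.4300
|R(-2.14)|=1.1400 |R(-2.13)|=1.1300
Bisect:
  x_lo=-2.4413 |R|=1.4413  x_hi=-0.1965 |R|=0.8035
  mid=-1.31888 |R|=0.31888 →hi
  mid=-1.88007 |R|=0.88007 →hi
  mid=-2.16067 |R|=1.16067 →lo
  mid=-2.02037 |R|=1.02037 →lo
  mid=-1.95022 |R|=0.95022 →hi
  mid=-1.98530 |R|=0.98530 →hi
  mid=-2.00283 |R|=1.00283 →lo
  mid=-1.99407 |R|=0.99407 →hi
  mid=-1.99845 |R|=0.99845 →hi
  ...
  [-2.00009,-1.99996] ⇒ x*=-2.0000
Interval (-2.0000, 0).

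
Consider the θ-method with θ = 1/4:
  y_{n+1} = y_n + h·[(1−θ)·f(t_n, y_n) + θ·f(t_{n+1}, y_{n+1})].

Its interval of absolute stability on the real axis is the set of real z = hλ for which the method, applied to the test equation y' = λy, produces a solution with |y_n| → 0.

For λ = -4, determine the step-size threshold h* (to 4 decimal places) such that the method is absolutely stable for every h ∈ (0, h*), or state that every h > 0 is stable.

Set f=λy, z=hλ:
  y_{n+1} = y_n + z·[3/4·y_n + 1/4·y_{n+1}] ⇒ (1 − 1/4z)y_{n+1} = (1 + 3/4z)y_n
  so R(z) = (1 + 3/4z)/(1 − 1/4z).

Boundary: |R(x)|=1, x<0.
x=-0.56: |R|=0.5088
R=−1: 1+3/4x = −1+1/4x ⇒ -1/2x=2 ⇒ x=2/(-1/2)=-4.0000
Confirm numerically:
  x=-3.618: |R|=0.89971 <1
  x=-3.357: |R|=0.82520 <1
  x=-3.151: |R|=0.76255 <1
  x=-1.853: |R|=0.26636 <1
  x=-4.455: |R|=1.10763 >1
  x=-4.177: |R|=1.04329 >1
  x=-4.153: |R|=1.03753 >1
Stable set (-4.0000, 0).

(-4.0000,0); λ=-4 ⇒ h* = (4)/4 = 1.0000.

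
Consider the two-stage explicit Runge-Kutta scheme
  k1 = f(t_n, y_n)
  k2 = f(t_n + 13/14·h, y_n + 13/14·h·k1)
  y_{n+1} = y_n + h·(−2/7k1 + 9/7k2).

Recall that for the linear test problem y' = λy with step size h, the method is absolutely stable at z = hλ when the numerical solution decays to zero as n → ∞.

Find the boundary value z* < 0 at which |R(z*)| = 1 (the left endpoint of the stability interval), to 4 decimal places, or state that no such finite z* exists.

Test eqn y'=λy, z=hλ:
  k1=λy_n ⇒ h·k1=z·y_n;  k2=λ(1+13/14z)y_n ⇒ h·k2=z(1+13/14z)y_n
  y_{n+1}/y_n = 1 − 2/7z + 9/7z(1+13/14z) = 1 + z + 117/98z²
  so R(z) = 1 + z + 117/98z².

Find x<0 with |R(x)|<1.
x=-1.68: |R|=2.6896
R=1: x+117/98x²=0 ⇒ x=−98/117=-0.8376; min R=1−1/(4·117/98)=0.7906>−1
Confirm numerically:
  x=-0.721: |R|=0.89963 <1
  x=-0.696: |R|=0.88233 <1
  x=-0.596: |R|=0.82808 <1
  x=-0.589: |R|=0.82518 <1
  x=-1.288: |R|=1.69258 >1
  x=-1.002: |R|=1.19666 >1
  x=-0.882: |R|=1.04675 >1
Interval (-0.8376, 0).

z* = -0.8376.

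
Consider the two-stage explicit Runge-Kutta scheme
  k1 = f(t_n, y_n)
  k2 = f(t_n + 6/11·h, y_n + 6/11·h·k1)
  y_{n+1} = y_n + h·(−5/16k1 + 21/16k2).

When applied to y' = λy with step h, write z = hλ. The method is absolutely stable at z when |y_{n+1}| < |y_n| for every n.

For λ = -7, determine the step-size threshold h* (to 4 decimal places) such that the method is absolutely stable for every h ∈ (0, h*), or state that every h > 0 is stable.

With y'=λy (z=hλ):
  k1=λy_n ⇒ h·k1=z·y_n;  k2=λ(1+6/11z)y_n ⇒ h·k2=z(1+6/11z)y_n
  y_{n+1}/y_n = 1 − 5/16z + 21/16z(1+6/11z) = 1 + z + 63/88z²
  so R(z) = 1 + z + 63/88z².

Solve |R(x)|<1 on ℝ⁻.
x=-0.42: |R|=0.7063
R=1: x+63/88x²=0 ⇒ x=−88/63=-1.3968; min R=1−1/(4·63/88)=0.6508>−1
Confirm numerically:
  x=-0.965: |R|=0.70167 <1
  x=-0.898: |R|=0.67931 <1
  x=-0.642: |R|=0.65307 <1
  x=-0.578: |R|=0.66117 <1
  x=-1.658: |R|=1.31001 >1
  x=-1.643: |R|=1.28956 >1
  x=-1.486: |R|=1.09487 >1
Interval (-1.3968, 0).

(-1.3968,0); λ=-7 ⇒ h* = (88/63)/7 = 0.1995.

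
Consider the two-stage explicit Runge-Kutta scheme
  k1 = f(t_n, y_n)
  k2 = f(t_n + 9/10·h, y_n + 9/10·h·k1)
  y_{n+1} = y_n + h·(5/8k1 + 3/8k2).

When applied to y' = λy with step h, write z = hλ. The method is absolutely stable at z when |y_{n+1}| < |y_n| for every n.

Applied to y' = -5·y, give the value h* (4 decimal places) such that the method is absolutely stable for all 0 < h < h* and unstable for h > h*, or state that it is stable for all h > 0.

On y'=λy, z=hλ:
  k1=λy_n ⇒ h·k1=z·y_n;  k2=λ(1+9/10z)y_n ⇒ h·k2=z(1+9/10z)y_n
  y_{n+1}/y_n = 1 + 5/8z + 3/8z(1+9/10z) = 1 + z + 27/80z²
  Hence R(z) = 1 + z + 27/80z².

Need |R(x)|<1, x<0.
x=-1.79: |R|=0.2914
R=1: x+27/80x²=0 ⇒ x=−80/27=-2.9630; min R=1−1/(4·27/80)=0.2593>−1
Confirm numerically:
  x=-2.917: |R|=0.95475 <1
  x=-1.888: |R|=0.31503 <1
  x=-1.822: |R|=0.29839 <1
  x=-1.353: |R|=0.26483 <1
  x=-3.435: |R|=1.54724 >1
  x=-3.370: |R|=1.46295 >1
Interval (-2.9630, 0).

(-2.9630,0); λ=-5 ⇒ h* = (80/27)/5 = 0.5926.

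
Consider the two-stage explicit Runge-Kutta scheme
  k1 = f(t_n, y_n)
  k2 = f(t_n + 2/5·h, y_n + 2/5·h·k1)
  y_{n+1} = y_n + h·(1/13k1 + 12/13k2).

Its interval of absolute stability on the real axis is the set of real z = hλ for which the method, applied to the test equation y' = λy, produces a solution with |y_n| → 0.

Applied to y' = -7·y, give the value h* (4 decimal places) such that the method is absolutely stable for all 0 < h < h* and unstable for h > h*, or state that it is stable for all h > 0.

Set f=λy, z=hλ:
  k1=λy_n ⇒ h·k1=z·y_n;  k2=λ(1+2/5z)y_n ⇒ h·k2=z(1+2/5z)y_n
  y_{n+1}/y_n = 1 + 1/13z + 12/13z(1+2/5z) = 1 + z + 24/65z²
  R(z) = 1 + z + 24/65z².

Solve |R(x)|<1 on ℝ⁻.
x=-0.79: |R|=0.4404
R=1: x+24/65x²=0 ⇒ x=−65/24=-2.7083; min R=1−1/(4·24/65)=0.3229>−1
Confirm numerically:
  x=-1.887: |R|=0.42775 <1
  x=-1.555: |R|=0.33781 <1
  x=-1.165: |R|=0.33613 <1
  x=-2.919: |R|=1.22705 >1
  x=-2.857: |R|=1.15683 >1
So |R|<1 on (-2.7083, 0).

(-2.7083,0); λ=-7 ⇒ h* = (65/24)/7 = 0.3869.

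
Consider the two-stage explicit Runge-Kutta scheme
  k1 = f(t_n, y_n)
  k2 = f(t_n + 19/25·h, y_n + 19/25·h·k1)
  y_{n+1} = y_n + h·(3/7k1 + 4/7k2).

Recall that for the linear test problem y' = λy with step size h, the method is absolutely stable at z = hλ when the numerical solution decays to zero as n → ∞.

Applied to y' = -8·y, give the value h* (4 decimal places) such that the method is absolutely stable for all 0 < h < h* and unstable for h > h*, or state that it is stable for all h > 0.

Set f=λy, z=hλ:
  k1=λy_n ⇒ h·k1=z·y_n;  k2=λ(1+19/25z)y_n ⇒ h·k2=z(1+19/25z)y_n
  y_{n+1}/y_n = 1 + 3/7z + 4/7z(1+19/25z) = 1 + z + 76/175z²
  so R(z) = 1 + z + 76/175z².

Solve |R(x)|<1 on ℝ⁻.
x=-0.97: |R|=0.4386
R=1: x+76/175x²=0 ⇒ x=−175/76=-2.3026; min R=1−1/(4·76/175)=0.4243>−1
Confirm numerically:
  x=-1.979: |R|=0.72185 <1
  x=-1.921: |R|=0.68162 <1
  x=-1.907: |R|=0.67234 <1
  x=-2.608: |R|=1.34587 >1
  x=-2.583: |R|=1.31451 >1
  x=-2.528: |R|=1.24743 >1
So |R|<1 on (-2.3026, 0).

(-2.3026,0); λ=-8 ⇒ h* = (175/76)/8 = 0.2878.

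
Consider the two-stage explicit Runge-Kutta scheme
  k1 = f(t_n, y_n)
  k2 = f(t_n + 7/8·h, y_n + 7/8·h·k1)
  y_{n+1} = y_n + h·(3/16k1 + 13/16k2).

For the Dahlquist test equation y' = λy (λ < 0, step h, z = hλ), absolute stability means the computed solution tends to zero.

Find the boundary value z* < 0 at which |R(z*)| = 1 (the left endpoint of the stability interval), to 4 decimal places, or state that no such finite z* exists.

On y'=λy, z=hλ:
  k1=λy_n ⇒ h·k1=z·y_n;  k2=λ(1+7/8z)y_n ⇒ h·k2=z(1+7/8z)y_n
  y_{n+1}/y_n = 1 + 3/16z + 13/16z(1+7/8z) = 1 + z + 91/128z²
  Hence R(z) = 1 + z + 91/128z².

Solve |R(x)|<1 on ℝ⁻.
x=-0.57: |R|=0.6610
R=1: x+91/128x²=0 ⇒ x=−128/91=-1.4066; min R=1−1/(4·91/128)=0.6484>−1
Confirm numerically:
  x=-1.020: |R|=0.71966 <1
  x=-0.861: |R|=0.66603 <1
  x=-0.716: |R|=0.64847 <1
  x=-1.965: |R|=1.78009 >1
  x=-1.881: |R|=1.63441 >1
  x=-1.464: |R|=1.05975 >1
Stable set (-1.4066, 0).

z* = -1.4066.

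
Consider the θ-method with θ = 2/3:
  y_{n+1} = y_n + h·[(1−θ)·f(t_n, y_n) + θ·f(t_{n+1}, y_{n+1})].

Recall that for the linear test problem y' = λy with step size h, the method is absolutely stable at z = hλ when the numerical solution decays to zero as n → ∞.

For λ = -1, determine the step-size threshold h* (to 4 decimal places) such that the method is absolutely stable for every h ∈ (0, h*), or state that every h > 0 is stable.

With y'=λy (z=hλ):
  y_{n+1} = y_n + z·[1/3·y_n + 2/3·y_{n+1}] ⇒ (1 − 2/3z)y_{n+1} = (1 + 1/3z)y_n
  Hence R(z) = (1 + 1/3z)/(1 − 2/3z).

Need |R(x)|<1, x<0.
x=-0.59: |R|=0.5766
x=-2: |R|=0.1429
x=-10: |R|=0.3043
x=-100: |R|=0.4778
θ=2/3≥1/2 ⇒ |1+1/3x|<|1−2/3x| ∀x<0 ⇒ unbounded interval.

(−∞, 0) — no finite endpoint. Any h>0 works for λ=-1.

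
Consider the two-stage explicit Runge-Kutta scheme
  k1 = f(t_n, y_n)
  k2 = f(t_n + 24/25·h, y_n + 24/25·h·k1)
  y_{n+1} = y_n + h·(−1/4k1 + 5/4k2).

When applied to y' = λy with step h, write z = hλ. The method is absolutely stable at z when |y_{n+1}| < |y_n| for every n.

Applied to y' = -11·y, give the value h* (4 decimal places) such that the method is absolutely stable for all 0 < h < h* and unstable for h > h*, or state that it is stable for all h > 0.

(-0.8333,0); λ=-11 ⇒ h* = (5/6)/11 = 0.0758.

Set f=λy, z=hλ:
  k1=λy_n ⇒ h·k1=z·y_n;  k2=λ(1+24/25z)y_n ⇒ h·k2=z(1+24/25z)y_n
  y_{n+1}/y_n = 1 − 1/4z + 5/4z(1+24/25z) = 1 + z + 6/5z²
  R(z) = 1 + z + 6/5z².

Find x<0 with |R(x)|<1.
x=-1.02: |R|=1.2285
R=1: x+6/5x²=0 ⇒ x=−5/6=-0.8333; min R=1−1/(4·6/5)=0.7917>−1
Confirm numerically:
  x=-0.757: |R|=0.93066 <1
  x=-0.582: |R|=0.82447 <1
  x=-0.548: |R|=0.81236 <1
  x=-0.405: |R|=0.79183 <1
  x=-1.312: |R|=1.75361 >1
  x=-1.162: |R|=1.45829 >1
  x=-0.897: |R|=1.06853 >1
Interval (-0.8333, 0).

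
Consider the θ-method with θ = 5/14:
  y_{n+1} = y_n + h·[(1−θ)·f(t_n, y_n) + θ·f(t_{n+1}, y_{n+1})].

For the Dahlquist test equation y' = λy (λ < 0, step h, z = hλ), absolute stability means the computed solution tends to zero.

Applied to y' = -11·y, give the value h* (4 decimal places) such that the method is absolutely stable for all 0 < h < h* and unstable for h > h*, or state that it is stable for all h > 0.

(-7.0000,0); λ=-11 ⇒ h* = (7)/11 = 0.6364.

On y'=λy, z=hλ:
  y_{n+1} = y_n + z·[9/14·y_n + 5/14·y_{n+1}] ⇒ (1 − 5/14z)y_{n+1} = (1 + 9/14z)y_n
  R(z) = (1 + 9/14z)/(1 − 5/14z).

Need |R(x)|<1, x<0.
x=-1.27: |R|=0.1263
R=−1: 1+9/14x = −1+5/14x ⇒ -2/7x=2 ⇒ x=2/(-2/7)=-7.0000
Confirm numerically:
  x=-6.509: |R|=0.95780 <1
  x=-5.233: |R|=0.82403 <1
  x=-3.995: |R|=0.64621 <1
  x=-7.275: |R|=1.02184 >1
  x=-7.180: |R|=1.01443 >1
  x=-7.071: |R|=1.00575 >1
So |R|<1 on (-7.0000, 0).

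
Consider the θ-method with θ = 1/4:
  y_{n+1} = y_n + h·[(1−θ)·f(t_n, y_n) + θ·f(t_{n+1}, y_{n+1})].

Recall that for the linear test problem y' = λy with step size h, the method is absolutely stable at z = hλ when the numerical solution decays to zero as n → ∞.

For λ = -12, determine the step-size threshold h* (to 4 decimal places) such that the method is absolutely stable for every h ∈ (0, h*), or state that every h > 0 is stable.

(-4.0000,0); λ=-12 ⇒ h* = (4)/12 = 0.3333.

On y'=λy, z=hλ:
  y_{n+1} = y_n + z·[3/4·y_n + 1/4·y_{n+1}] ⇒ (1 − 1/4z)y_{n+1} = (1 + 3/4z)y_n
  ⇒ R(z) = (1 + 3/4z)/(1 − 1/4z).

Boundary: |R(x)|=1, x<0.
x=-0.76: |R|=0.3613
R=−1: 1+3/4x = −1+1/4x ⇒ -1/2x=2 ⇒ x=2/(-1/2)=-4.0000
Confirm numerically:
  x=-3.198: |R|=0.77716 <1
  x=-2.640: |R|=0.59036 <1
  x=-2.122: |R|=0.38648 <1
  x=-4.261: |R|=1.06319 >1
  x=-4.197: |R|=1.04807 >1
  x=-4.071: |R|=1.01759 >1
Stable set (-4.0000, 0).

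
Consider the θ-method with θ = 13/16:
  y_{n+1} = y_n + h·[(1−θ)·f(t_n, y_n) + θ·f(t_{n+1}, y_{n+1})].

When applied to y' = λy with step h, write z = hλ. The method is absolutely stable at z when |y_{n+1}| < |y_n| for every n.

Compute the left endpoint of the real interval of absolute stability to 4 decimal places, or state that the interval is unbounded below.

unbounded; (−∞, 0).

Test eqn y'=λy, z=hλ:
  y_{n+1} = y_n + z·[3/16·y_n + 13/16·y_{n+1}] ⇒ (1 − 13/16z)y_{n+1} = (1 + 3/16z)y_n
  so R(z) = (1 + 3/16z)/(1 − 13/16z).

Solve |R(x)|<1 on ℝ⁻.
x=-1.38: |R|=0.3494
x=-2: |R|=0.2381
x=-10: |R|=0.0959
x=-100: |R|=0.2158
θ=13/16≥1/2 ⇒ |1+3/16x|<|1−13/16x| ∀x<0 ⇒ unbounded interval.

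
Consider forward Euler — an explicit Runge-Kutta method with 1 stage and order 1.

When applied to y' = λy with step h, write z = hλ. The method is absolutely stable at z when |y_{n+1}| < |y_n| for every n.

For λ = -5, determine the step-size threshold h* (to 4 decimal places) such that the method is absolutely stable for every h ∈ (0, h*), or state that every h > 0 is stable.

(-2.0000,0); λ=-5 ⇒ h* = 0.4000.

Set f=λy, z=hλ:
  order 1, 1-stage ⇒ R(z)=1+z
  (e.g. R(-1.29)=-0.29000, |R|=0.29000)

Solve |R(x)|<1 on ℝ⁻.
x=-1.29: |R|=0.2900
|R(-1.38)|=0.3800 |R(-1.06)|=0.0600 |R(-0.95)|=0.0500
Bisect:
  x_lo=-2.5663 |R|=1.5663  x_hi=-0.2165 |R|=0.7835
  mid=-1.39141 |R|=0.39141 →hi
  mid=-1.97884 |R|=0.97884 →hi
  mid=-2.27256 |R|=1.27256 →lo
  mid=-2.12570 |R|=1.12570 →lo
  mid=-2.05227 |R|=1.05227 →lo
  mid=-2.01556 |R|=1.01556 →lo
  mid=-1.99720 |R|=0.99720 →hi
  mid=-2.00638 |R|=1.00638 →lo
  ...
  [-2.00007,-1.99993] ⇒ x*=-2.0000
Stable set (-2.0000, 0).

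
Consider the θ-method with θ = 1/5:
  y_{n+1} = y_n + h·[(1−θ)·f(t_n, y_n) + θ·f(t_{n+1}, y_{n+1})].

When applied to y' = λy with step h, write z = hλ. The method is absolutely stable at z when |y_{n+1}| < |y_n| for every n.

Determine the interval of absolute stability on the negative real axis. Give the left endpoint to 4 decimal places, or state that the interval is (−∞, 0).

z∈(-3.3333,0).

Test eqn y'=λy, z=hλ:
  y_{n+1} = y_n + z·[4/5·y_n + 1/5·y_{n+1}] ⇒ (1 − 1/5z)y_{n+1} = (1 + 4/5z)y_n
  ⇒ R(z) = (1 + 4/5z)/(1 − 1/5z).

Find x<0 with |R(x)|<1.
x=-1.73: |R|=0.2853
R=−1: 1+4/5x = −1+1/5x ⇒ -3/5x=2 ⇒ x=2/(-3/5)=-3.3333
Confirm numerically:
  x=-2.680: |R|=0.74479 <1
  x=-2.156: |R|=0.50643 <1
  x=-1.520: |R|=0.16564 <1
  x=-3.872: |R|=1.18215 >1
  x=-3.820: |R|=1.16553 >1
  x=-3.469: |R|=1.04806 >1
So |R|<1 on (-3.3333, 0).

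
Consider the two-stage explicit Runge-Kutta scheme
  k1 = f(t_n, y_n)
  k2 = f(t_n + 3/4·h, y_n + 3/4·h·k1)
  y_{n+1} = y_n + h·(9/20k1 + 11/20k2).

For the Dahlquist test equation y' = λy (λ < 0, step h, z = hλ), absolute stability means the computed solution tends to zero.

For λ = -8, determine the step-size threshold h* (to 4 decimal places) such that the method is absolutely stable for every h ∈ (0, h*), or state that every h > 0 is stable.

(-2.4242,0); λ=-8 ⇒ h* = (80/33)/8 = 0.3030.

With y'=λy (z=hλ):
  k1=λy_n ⇒ h·k1=z·y_n;  k2=λ(1+3/4z)y_n ⇒ h·k2=z(1+3/4z)y_n
  y_{n+1}/y_n = 1 + 9/20z + 11/20z(1+3/4z) = 1 + z + 33/80z²
  ⇒ R(z) = 1 + z + 33/80z².

Find x<0 with |R(x)|<1.
x=-1.71: |R|=0.4962
R=1: x+33/80x²=0 ⇒ x=−80/33=-2.4242; min R=1−1/(4·33/80)=0.3939>−1
Confirm numerically:
  x=-2.200: |R|=0.79650 <1
  x=-2.072: |R|=0.69894 <1
  x=-2.048: |R|=0.68215 <1
  x=-2.992: |R|=1.70073 >1
  x=-2.789: |R|=1.41964 >1
Interval (-2.4242, 0).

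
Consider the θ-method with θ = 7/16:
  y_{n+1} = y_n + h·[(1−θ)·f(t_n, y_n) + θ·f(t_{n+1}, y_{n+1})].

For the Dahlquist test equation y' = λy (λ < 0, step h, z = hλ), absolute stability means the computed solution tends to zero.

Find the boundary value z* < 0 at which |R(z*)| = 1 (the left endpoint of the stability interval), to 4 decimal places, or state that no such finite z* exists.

z* = -16.0000.

Set f=λy, z=hλ:
  y_{n+1} = y_n + z·[9/16·y_n + 7/16·y_{n+1}] ⇒ (1 − 7/16z)y_{n+1} = (1 + 9/16z)y_n
  ⇒ R(z) = (1 + 9/16z)/(1 − 7/16z).

Boundary: |R(x)|=1, x<0.
x=-0.67: |R|=0.4819
R=−1: 1+9/16x = −1+7/16x ⇒ -1/8x=2 ⇒ x=2/(-1/8)=-16.0000
Confirm numerically:
  x=-14.548: |R|=0.97536 <1
  x=-7.332: |R|=0.74250 <1
  x=-6.567: |R|=0.69556 <1
  x=-16.560: |R|=1.00849 >1
  x=-16.425: |R|=1.00649 >1
Stable set (-16.0000, 0).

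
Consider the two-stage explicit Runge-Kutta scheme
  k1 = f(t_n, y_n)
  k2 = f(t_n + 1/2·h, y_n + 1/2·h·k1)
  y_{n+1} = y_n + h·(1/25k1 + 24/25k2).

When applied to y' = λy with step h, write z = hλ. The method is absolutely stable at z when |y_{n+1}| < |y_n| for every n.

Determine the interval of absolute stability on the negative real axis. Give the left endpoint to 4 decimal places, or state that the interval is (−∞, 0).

On y'=λy, z=hλ:
  k1=λy_n ⇒ h·k1=z·y_n;  k2=λ(1+1/2z)y_n ⇒ h·k2=z(1+1/2z)y_n
  y_{n+1}/y_n = 1 + 1/25z + 24/25z(1+1/2z) = 1 + z + 12/25z²
  so R(z) = 1 + z + 12/25z².

Solve |R(x)|<1 on ℝ⁻.
x=-1.11: |R|=0.4814
R=1: x+12/25x²=0 ⇒ x=−25/12=-2.0833; min R=1−1/(4·12/25)=0.4792>−1
Confirm numerically:
  x=-1.955: |R|=0.87957 <1
  x=-1.906: |R|=0.83776 <1
  x=-1.017: |R|=0.47946 <1
  x=-2.529: |R|=1.54100 >1
  x=-2.423: |R|=1.39505 >1
Interval (-2.0833, 0).

(-2.0833, 0).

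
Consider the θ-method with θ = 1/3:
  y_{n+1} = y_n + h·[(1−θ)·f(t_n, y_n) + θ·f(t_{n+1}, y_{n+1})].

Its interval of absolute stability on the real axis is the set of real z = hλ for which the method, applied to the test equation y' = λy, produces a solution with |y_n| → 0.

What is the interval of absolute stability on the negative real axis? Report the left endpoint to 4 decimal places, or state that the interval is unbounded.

On y'=λy, z=hλ:
  y_{n+1} = y_n + z·[2/3·y_n + 1/3·y_{n+1}] ⇒ (1 − 1/3z)y_{n+1} = (1 + 2/3z)y_n
  ⇒ R(z) = (1 + 2/3z)/(1 − 1/3z).

Solve |R(x)|<1 on ℝ⁻.
x=-1.38: |R|=0.0548
R=−1: 1+2/3x = −1+1/3x ⇒ -1/3x=2 ⇒ x=2/(-1/3)=-6.0000
Confirm numerically:
  x=-5.879: |R|=0.98637 <1
  x=-5.166: |R|=0.89787 <1
  x=-3.823: |R|=0.68093 <1
  x=-3.077: |R|=0.51901 <1
  x=-6.586: |R|=1.06113 >1
  x=-6.468: |R|=1.04943 >1
  x=-6.391: |R|=1.04164 >1
Interval (-6.0000, 0).

(-6.0000, 0).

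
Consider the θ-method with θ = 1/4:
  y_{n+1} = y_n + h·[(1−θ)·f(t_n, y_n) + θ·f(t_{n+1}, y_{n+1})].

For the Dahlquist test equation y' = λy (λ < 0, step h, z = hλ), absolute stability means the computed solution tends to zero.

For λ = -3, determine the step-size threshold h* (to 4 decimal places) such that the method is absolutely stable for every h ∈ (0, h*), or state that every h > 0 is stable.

On y'=λy, z=hλ:
  y_{n+1} = y_n + z·[3/4·y_n + 1/4·y_{n+1}] ⇒ (1 − 1/4z)y_{n+1} = (1 + 3/4z)y_n
  so R(z) = (1 + 3/4z)/(1 − 1/4z).

Find x<0 with |R(x)|<1.
x=-0.88: |R|=0.2787
R=−1: 1+3/4x = −1+1/4x ⇒ -1/2x=2 ⇒ x=2/(-1/2)=-4.0000
Confirm numerically:
  x=-3.250: |R|=0.79310 <1
  x=-2.131: |R|=0.39031 <1
  x=-1.831: |R|=0.25605 <1
  x=-4.569: |R|=1.13280 >1
  x=-4.099: |R|=1.02445 >1
So |R|<1 on (-4.0000, 0).

(-4.0000,0); λ=-3 ⇒ h* = (4)/3 = 1.3333.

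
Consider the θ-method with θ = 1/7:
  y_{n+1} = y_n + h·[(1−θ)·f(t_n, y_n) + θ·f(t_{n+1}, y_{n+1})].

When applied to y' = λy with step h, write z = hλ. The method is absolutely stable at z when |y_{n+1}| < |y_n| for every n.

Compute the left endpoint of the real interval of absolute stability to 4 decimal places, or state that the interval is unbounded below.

z* = -2.8000.

On y'=λy, z=hλ:
  y_{n+1} = y_n + z·[6/7·y_n + 1/7·y_{n+1}] ⇒ (1 − 1/7z)y_{n+1} = (1 + 6/7z)y_n
  ⇒ R(z) = (1 + 6/7z)/(1 − 1/7z).

Boundary: |R(x)|=1, x<0.
x=-0.36: |R|=0.6576
R=−1: 1+6/7x = −1+1/7x ⇒ -5/7x=2 ⇒ x=2/(-5/7)=-2.8000
Confirm numerically:
  x=-2.597: |R|=0.89424 <1
  x=-1.845: |R|=0.46015 <1
  x=-1.426: |R|=0.18467 <1
  x=-3.280: |R|=1.23346 >1
  x=-2.883: |R|=1.04199 >1
So |R|<1 on (-2.8000, 0).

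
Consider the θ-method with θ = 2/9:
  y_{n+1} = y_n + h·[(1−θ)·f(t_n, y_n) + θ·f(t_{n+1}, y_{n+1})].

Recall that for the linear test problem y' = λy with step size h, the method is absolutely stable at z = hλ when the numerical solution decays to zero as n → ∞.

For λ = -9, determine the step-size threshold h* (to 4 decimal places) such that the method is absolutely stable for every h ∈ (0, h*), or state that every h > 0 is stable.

(-3.6000,0); λ=-9 ⇒ h* = (18/5)/9 = 0.4000.

With y'=λy (z=hλ):
  y_{n+1} = y_n + z·[7/9·y_n + 2/9·y_{n+1}] ⇒ (1 − 2/9z)y_{n+1} = (1 + 7/9z)y_n
  ⇒ R(z) = (1 + 7/9z)/(1 − 2/9z).

Solve |R(x)|<1 on ℝ⁻.
x=-1.06: |R|=0.1421
R=−1: 1+7/9x = −1+2/9x ⇒ -5/9x=2 ⇒ x=2/(-5/9)=-3.6000
Confirm numerically:
  x=-3.571: |R|=0.99102 <1
  x=-1.749: |R|=0.25948 <1
  x=-1.460: |R|=0.10235 <1
  x=-4.055: |R|=1.13296 >1
  x=-3.802: |R|=1.06083 >1
  x=-3.781: |R|=1.05464 >1
Interval (-3.6000, 0).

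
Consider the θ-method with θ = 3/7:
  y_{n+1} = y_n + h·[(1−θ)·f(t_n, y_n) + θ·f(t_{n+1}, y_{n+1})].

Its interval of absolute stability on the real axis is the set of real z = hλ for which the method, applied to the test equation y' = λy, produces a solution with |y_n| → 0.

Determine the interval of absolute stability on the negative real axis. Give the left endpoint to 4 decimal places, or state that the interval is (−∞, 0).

(-14.0000, 0).

Test eqn y'=λy, z=hλ:
  y_{n+1} = y_n + z·[4/7·y_n + 3/7·y_{n+1}] ⇒ (1 − 3/7z)y_{n+1} = (1 + 4/7z)y_n
  ⇒ R(z) = (1 + 4/7z)/(1 − 3/7z).

Boundary: |R(x)|=1, x<0.
x=-0.75: |R|=0.4324
R=−1: 1+4/7x = −1+3/7x ⇒ -1/7x=2 ⇒ x=2/(-1/7)=-14.0000
Confirm numerically:
  x=-13.170: |R|=0.98215 <1
  x=-12.103: |R|=0.95620 <1
  x=-7.336: |R|=0.77027 <1
  x=-6.475: |R|=0.71523 <1
  x=-14.517: |R|=1.01023 >1
  x=-14.319: |R|=1.00639 >1
  x=-14.045: |R|=1.00092 >1
Interval (-14.0000, 0).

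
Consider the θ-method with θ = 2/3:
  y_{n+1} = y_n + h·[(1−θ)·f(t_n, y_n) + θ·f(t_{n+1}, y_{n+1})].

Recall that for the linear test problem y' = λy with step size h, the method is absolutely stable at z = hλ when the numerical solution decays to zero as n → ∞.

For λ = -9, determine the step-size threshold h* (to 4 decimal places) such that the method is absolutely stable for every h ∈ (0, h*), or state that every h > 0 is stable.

unbounded; (−∞, 0). Any h>0 works for λ=-9.

Set f=λy, z=hλ:
  y_{n+1} = y_n + z·[1/3·y_n + 2/3·y_{n+1}] ⇒ (1 − 2/3z)y_{n+1} = (1 + 1/3z)y_n
  R(z) = (1 + 1/3z)/(1 − 2/3z).

Solve |R(x)|<1 on ℝ⁻.
x=-0.83: |R|=0.4657
x=-2: |R|=0.1429
x=-10: |R|=0.3043
x=-100: |R|=0.4778
θ=2/3≥1/2 ⇒ |1+1/3x|<|1−2/3x| ∀x<0 ⇒ interval (−∞,0).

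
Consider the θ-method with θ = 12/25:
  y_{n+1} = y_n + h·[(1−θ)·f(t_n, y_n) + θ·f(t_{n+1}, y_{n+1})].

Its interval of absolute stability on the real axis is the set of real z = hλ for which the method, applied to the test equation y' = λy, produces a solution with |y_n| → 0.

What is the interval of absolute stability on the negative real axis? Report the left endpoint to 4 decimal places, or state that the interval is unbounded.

z∈(-50.0000,0).

With y'=λy (z=hλ):
  y_{n+1} = y_n + z·[13/25·y_n + 12/25·y_{n+1}] ⇒ (1 − 12/25z)y_{n+1} = (1 + 13/25z)y_n
  Hence R(z) = (1 + 13/25z)/(1 − 12/25z).

Solve |R(x)|<1 on ℝ⁻.
x=-1.04: |R|=0.3063
R=−1: 1+13/25x = −1+12/25x ⇒ -1/25x=2 ⇒ x=2/(-1/25)=-50.0000
Confirm numerically:
  x=-42.817: |R|=0.98667 <1
  x=-32.758: |R|=0.95876 <1
  x=-23.848: |R|=0.91596 <1
  x=-50.546: |R|=1.00086 >1
  x=-50.204: |R|=1.00033 >1
  x=-50.093: |R|=1.00015 >1
So |R|<1 on (-50.0000, 0).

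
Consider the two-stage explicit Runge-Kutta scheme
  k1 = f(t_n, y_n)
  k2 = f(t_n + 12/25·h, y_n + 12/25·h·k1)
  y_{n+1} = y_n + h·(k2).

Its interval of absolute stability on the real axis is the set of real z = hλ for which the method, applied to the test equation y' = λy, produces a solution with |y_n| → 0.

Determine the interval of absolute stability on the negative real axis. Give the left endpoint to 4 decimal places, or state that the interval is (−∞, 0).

On y'=λy, z=hλ:
  k1=λy_n ⇒ h·k1=z·y_n;  k2=λ(1+12/25z)y_n ⇒ h·k2=z(1+12/25z)y_n
  y_{n+1}/y_n = 1 + z(1+12/25z) = 1 + z + 12/25z²
  ⇒ R(z) = 1 + z + 12/25z².

Solve |R(x)|<1 on ℝ⁻.
x=-1.21: |R|=0.4928
R=1: x+12/25x²=0 ⇒ x=−25/12=-2.0833; min R=1−1/(4·12/25)=0.4792>−1
Confirm numerically:
  x=-1.992: |R|=0.91267 <1
  x=-1.820: |R|=0.76995 <1
  x=-1.456: |R|=0.56157 <1
  x=-2.549: |R|=1.56975 >1
  x=-2.306: |R|=1.24647 >1
Stable set (-2.0833, 0).

z∈(-2.0833,0).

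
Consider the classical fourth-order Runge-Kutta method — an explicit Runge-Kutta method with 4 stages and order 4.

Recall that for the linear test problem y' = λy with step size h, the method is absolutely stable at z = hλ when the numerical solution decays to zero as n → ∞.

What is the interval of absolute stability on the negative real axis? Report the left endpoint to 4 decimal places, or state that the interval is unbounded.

Test eqn y'=λy, z=hλ:
  order 4, 4-stage ⇒ R(z)=1+z+z^2/2+z^3/6+z^4/24
  (e.g. R(-0.69)=0.50274, |R|=0.50274)

Boundary: |R(x)|=1, x<0.
x=-0.69: |R|=0.5027
|R(-3.16)|=1.7284 |R(-2.93)|=1.2410 |R(-2.44)|=0.5926
Bisect:
  x_lo=-3.2069 |R|=1.8453  x_hi=-0.1228 |R|=0.8844
  mid=-1.66486 |R|=0.27203 →hi
  mid=-2.43588 |R|=0.58893 →hi
  mid=-2.82139 |R|=1.05580 →lo
  mid=-2.62863 |R|=0.78838 →hi
  mid=-2.72501 |R|=0.91285 →hi
  mid=-2.77320 |R|=0.98192 →hi
  mid=-2.79729 |R|=1.01824 →lo
  mid=-2.78525 |R|=0.99993 →hi
  mid=-2.79127 |R|=1.00905 →lo
  mid=-2.78826 |R|=1.00448 →lo
  ...
  [-2.78544,-2.78525] ⇒ x*=-2.7853
Interval (-2.7853, 0).

z∈(-2.7853,0).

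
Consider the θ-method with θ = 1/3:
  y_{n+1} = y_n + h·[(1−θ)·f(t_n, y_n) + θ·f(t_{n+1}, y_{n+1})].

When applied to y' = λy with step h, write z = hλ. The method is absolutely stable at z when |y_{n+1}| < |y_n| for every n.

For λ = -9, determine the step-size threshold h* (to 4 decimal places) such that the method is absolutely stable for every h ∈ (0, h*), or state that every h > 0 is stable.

(-6.0000,0); λ=-9 ⇒ h* = (6)/9 = 0.6667.

Test eqn y'=λy, z=hλ:
  y_{n+1} = y_n + z·[2/3·y_n + 1/3·y_{n+1}] ⇒ (1 − 1/3z)y_{n+1} = (1 + 2/3z)y_n
  so R(z) = (1 + 2/3z)/(1 − 1/3z).

Solve |R(x)|<1 on ℝ⁻.
x=-0.95: |R|=0.2785
R=−1: 1+2/3x = −1+1/3x ⇒ -1/3x=2 ⇒ x=2/(-1/3)=-6.0000
Confirm numerically:
  x=-5.823: |R|=0.97994 <1
  x=-5.469: |R|=0.93730 <1
  x=-4.535: |R|=0.80557 <1
  x=-6.415: |R|=1.04408 >1
  x=-6.068: |R|=1.00750 >1
Interval (-6.0000, 0).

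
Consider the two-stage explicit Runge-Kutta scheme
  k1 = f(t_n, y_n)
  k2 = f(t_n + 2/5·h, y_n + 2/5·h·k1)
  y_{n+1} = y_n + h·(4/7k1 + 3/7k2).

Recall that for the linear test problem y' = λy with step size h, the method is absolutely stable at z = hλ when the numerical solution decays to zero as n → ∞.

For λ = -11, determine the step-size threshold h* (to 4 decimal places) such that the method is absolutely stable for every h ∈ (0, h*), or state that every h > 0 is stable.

(-5.8333,0); λ=-11 ⇒ h* = (35/6)/11 = 0.5303.

Set f=λy, z=hλ:
  k1=λy_n ⇒ h·k1=z·y_n;  k2=λ(1+2/5z)y_n ⇒ h·k2=z(1+2/5z)y_n
  y_{n+1}/y_n = 1 + 4/7z + 3/7z(1+2/5z) = 1 + z + 6/35z²
  Hence R(z) = 1 + z + 6/35z².

Boundary: |R(x)|=1, x<0.
x=-1.47: |R|=0.0996
R=1: x+6/35x²=0 ⇒ x=−35/6=-5.8333; min R=1−1/(4·6/35)=-0.4583>−1
Confirm numerically:
  x=-4.937: |R|=0.24139 <1
  x=-4.705: |R|=0.08992 <1
  x=-4.440: |R|=0.06053 <1
  x=-3.549: |R|=0.38979 <1
  x=-6.367: |R|=1.58249 >1
  x=-6.156: |R|=1.34051 >1
  x=-6.055: |R|=1.23009 >1
Stable set (-5.8333, 0).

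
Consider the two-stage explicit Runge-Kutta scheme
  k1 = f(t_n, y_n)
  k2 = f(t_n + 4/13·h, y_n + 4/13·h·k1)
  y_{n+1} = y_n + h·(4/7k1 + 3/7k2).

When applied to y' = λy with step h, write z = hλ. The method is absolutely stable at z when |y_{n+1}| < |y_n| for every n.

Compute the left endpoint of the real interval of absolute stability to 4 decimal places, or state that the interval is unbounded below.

With y'=λy (z=hλ):
  k1=λy_n ⇒ h·k1=z·y_n;  k2=λ(1+4/13z)y_n ⇒ h·k2=z(1+4/13z)y_n
  y_{n+1}/y_n = 1 + 4/7z + 3/7z(1+4/13z) = 1 + z + 12/91z²
  Hence R(z) = 1 + z + 12/91z².

Find x<0 with |R(x)|<1.
x=-1.69: |R|=0.3134
R=1: x+12/91x²=0 ⇒ x=−91/12=-7.5833; min R=1−1/(4·12/91)=-0.8958>−1
Confirm numerically:
  x=-6.535: |R|=0.09659 <1
  x=-6.523: |R|=0.08793 <1
  x=-6.473: |R|=0.05224 <1
  x=-8.137: |R|=1.59409 >1
  x=-7.986: |R|=1.42405 >1
  x=-7.825: |R|=1.24937 >1
Interval (-7.5833, 0).

left endpoint -7.5833.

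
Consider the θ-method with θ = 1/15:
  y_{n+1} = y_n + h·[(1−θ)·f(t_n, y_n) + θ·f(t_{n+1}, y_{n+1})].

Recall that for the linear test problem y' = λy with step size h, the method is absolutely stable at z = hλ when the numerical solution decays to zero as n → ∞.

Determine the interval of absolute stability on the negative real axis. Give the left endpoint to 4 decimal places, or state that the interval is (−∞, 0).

With y'=λy (z=hλ):
  y_{n+1} = y_n + z·[14/15·y_n + 1/15·y_{n+1}] ⇒ (1 − 1/15z)y_{n+1} = (1 + 14/15z)y_n
  Hence R(z) = (1 + 14/15z)/(1 − 1/15z).

Boundary: |R(x)|=1, x<0.
x=-1.75: |R|=0.5672
R=−1: 1+14/15x = −1+1/15x ⇒ -13/15x=2 ⇒ x=2/(-13/15)=-2.3077
Confirm numerically:
  x=-2.083: |R|=0.82901 <1
  x=-2.031: |R|=0.78880 <1
  x=-1.988: |R|=0.75536 <1
  x=-1.777: |R|=0.58878 <1
  x=-2.755: |R|=1.32751 >1
  x=-2.472: |R|=1.12225 >1
  x=-2.428: |R|=1.08974 >1
Stable set (-2.3077, 0).

(-2.3077, 0).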